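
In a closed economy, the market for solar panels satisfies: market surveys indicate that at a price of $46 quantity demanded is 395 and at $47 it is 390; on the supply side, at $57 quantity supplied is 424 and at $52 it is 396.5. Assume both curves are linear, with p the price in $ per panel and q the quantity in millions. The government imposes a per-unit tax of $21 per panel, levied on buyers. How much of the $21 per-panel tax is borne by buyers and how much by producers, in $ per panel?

Buyers bear $11 per panel; producers bear $10 per panel.

Demand slope: (390 − 395)/(47 − 46) = -5, so qd = 625 − 5p.
Supply slope: (396.5 − 424)/(52 − 57) = 5.5, so qs = 5.5p + 110.5.
Without the tax, 625 − 5p = 5.5p + 110.5 gives 10.5p = 514.5, so p* = $49 and q* = 380.
With the tax collected from buyers, demand (in seller-price terms) shifts: qd = 625 − 5(p + 21).
Solving gives q = 325 with buyers paying $60 and producers receiving $39 (the $21 wedge).
Burden on buyers: $11; on producers: $10. (They sum to $21.)
The less price-elastic side of the market bears the larger share of a per-unit tax.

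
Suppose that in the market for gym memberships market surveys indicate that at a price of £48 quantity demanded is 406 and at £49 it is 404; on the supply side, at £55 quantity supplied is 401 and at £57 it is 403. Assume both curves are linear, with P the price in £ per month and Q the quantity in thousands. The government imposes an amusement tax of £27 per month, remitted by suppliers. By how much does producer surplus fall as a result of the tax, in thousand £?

Demand slope: (404 − 406)/(49 − 48) = -2, so Qd = 502 − 2P.
Supply slope: (403 − 401)/(57 − 55) = 1, so Qs = P + 346.
Without the tax, 502 − 2P = P + 346 gives 3P = 156, so P* = £52 and Q* = 398.
With the tax collected from suppliers, supply shifts: Qs = (P − 27) + 346.
Solving gives Q = 380 with buyers paying £61 and suppliers receiving £34 (the £27 wedge).
ΔPS is the trapezoid between Q = 380 and Q = 398 of height £18: ½ · (398 + 380) · 18 = £7002.

Producer surplus falls by £7002 thousand.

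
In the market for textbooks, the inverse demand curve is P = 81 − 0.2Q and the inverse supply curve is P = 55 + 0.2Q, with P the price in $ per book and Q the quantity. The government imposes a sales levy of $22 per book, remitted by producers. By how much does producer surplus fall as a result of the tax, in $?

Producer surplus falls by $412.5.

Rewrite in direct form: Qd = 405 − 5P and Qs = 5P − 275.
Without the tax, 405 − 5P = 5P − 275 gives 10P = 680, so P* = $68 and Q* = 65.
With the tax collected from producers, supply shifts: Qs = 5(P − 22) − 275.
New equilibrium: buyers pay $79, producers receive $57, Q = 10. (Wedge: Pb − Ps = 22.)
ΔPS is the trapezoid between Q = 10 and Q = 65 of height $11: ½ · (65 + 10) · 11 = $412.5.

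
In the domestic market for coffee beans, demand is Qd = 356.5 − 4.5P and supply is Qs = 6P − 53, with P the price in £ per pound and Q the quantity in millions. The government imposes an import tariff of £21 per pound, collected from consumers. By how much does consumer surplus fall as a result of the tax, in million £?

Without the tax, 356.5 − 4.5P = 6P − 53 gives 10.5P = 409.5, so P* = £39 and Q* = 181.
With the tax collected from consumers, demand (in seller-price terms) shifts: Qd = 356.5 − 4.5(P + 21).
Solving gives Q = 127 with consumers paying £51 and suppliers receiving £30 (the £21 wedge).
ΔCS is the trapezoid between Q = 127 and Q = 181 of height £12: ½ · (181 + 127) · 12 = £1848.

Consumer surplus falls by £1848 million.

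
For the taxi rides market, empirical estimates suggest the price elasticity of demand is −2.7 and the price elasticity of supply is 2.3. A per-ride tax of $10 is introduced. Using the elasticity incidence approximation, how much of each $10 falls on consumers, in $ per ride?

Consumers bear ≈ $4.6 per ride.

Incidence ratio: consumers' share ≈ εs / (εs + |εd|) = 2.3 / (2.3 + 2.7) = 0.46.
So consumers bear ≈ 0.46 × $10 = $4.6; suppliers bear $5.4.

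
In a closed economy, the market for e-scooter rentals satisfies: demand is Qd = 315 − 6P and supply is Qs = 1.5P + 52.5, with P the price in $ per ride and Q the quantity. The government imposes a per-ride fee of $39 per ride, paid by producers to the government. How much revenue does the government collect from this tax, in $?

Without the tax, 315 − 6P = 1.5P + 52.5 gives 7.5P = 262.5, so P* = $35 and Q* = 105.
With the tax collected from producers, supply shifts: Qs = 1.5(P − 39) + 52.5.
Solving gives Q = 58.2 with consumers paying $42.8 and producers receiving $3.8 (the $39 wedge).
Revenue = t · Q = 39 · 58.2 = $2269.8.

Tax revenue = $2269.8.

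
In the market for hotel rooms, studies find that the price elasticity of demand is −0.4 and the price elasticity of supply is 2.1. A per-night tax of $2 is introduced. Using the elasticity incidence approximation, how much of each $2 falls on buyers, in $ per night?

Incidence ratio: buyers' share ≈ εs / (εs + |εd|) = 2.1 / (2.1 + 0.4) = 0.84.
So buyers bear ≈ 0.84 × $2 = $1.68; sellers bear $0.32.

Buyers bear ≈ $1.68 per night.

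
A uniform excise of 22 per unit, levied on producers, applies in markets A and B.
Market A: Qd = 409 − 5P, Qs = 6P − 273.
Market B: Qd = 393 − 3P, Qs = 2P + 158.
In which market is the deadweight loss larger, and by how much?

Market A, by 369.6.

Market A: pre-tax P* = 62, Q* = 99; post-tax Q = 39; deadweight loss = 660.
Market B: pre-tax P* = 47, Q* = 252; post-tax Q = 225.6; deadweight loss = 290.4.
Difference: 660 vs 290.4 → market A is larger by 369.6.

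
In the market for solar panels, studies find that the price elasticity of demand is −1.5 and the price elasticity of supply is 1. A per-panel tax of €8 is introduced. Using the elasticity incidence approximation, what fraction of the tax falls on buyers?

Incidence ratio: buyers' share ≈ εs / (εs + |εd|) = 1 / (1 + 1.5) = 0.4.
Supply is the less elastic side, so buyers bear the smaller share.

Buyers' share ≈ 0.4.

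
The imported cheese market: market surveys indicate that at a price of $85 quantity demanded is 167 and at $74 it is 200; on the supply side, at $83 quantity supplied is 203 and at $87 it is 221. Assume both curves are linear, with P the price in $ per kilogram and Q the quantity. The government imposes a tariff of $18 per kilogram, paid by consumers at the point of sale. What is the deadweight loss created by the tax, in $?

Deadweight loss = $291.6.

Demand slope: (200 − 167)/(74 − 85) = -3, so Qd = 422 − 3P.
Supply slope: (221 − 203)/(87 − 83) = 4.5, so Qs = 4.5P − 170.5.
Without the tax, 422 − 3P = 4.5P − 170.5 gives 7.5P = 592.5, so P* = $79 and Q* = 185.
With the tax collected from consumers, demand (in seller-price terms) shifts: Qd = 422 − 3(P + 18).
New equilibrium: consumers pay $89.8, producers receive $71.8, Q = 152.6. (Wedge: Pb − Ps = 18.)
Quantity falls by |ΔQ| = |185 − 152.6| = 32.4.
DWL = ½ · t · |ΔQ| = ½ · 18 · 32.4 = $291.6.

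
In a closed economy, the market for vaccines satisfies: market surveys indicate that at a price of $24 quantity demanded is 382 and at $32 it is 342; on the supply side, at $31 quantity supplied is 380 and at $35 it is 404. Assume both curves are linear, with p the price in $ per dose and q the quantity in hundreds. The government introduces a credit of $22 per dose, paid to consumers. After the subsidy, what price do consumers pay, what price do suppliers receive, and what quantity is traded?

Consumers pay $16; suppliers receive $38; quantity = 422.

Demand slope: (342 − 382)/(32 − 24) = -5, so qd = 502 − 5p.
Supply slope: (404 − 380)/(35 − 31) = 6, so qs = 6p + 194.
Without the subsidy, 502 − 5p = 6p + 194 gives 11p = 308, so p* = $28 and q* = 362.
With a per-unit subsidy paid to consumers, each effectively pays p − 22, so demand becomes qd = 502 − 5(p − 22).
Solving gives q = 422 with consumers paying $16 and suppliers receiving $38 (the $22 wedge).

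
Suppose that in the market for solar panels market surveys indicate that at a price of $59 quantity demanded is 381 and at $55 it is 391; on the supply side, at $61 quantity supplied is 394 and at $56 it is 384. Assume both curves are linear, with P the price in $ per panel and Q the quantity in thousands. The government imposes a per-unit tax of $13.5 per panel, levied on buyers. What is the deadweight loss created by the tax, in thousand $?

Deadweight loss = $101.25 thousand.

Demand slope: (391 − 381)/(55 − 59) = -2.5, so Qd = 528.5 − 2.5P.
Supply slope: (384 − 394)/(56 − 61) = 2, so Qs = 2P + 272.
Before the tax: set 528.5 − 2.5P = 2P + 272 → P* = $57, Q* = 386.
With the tax collected from buyers, demand (in seller-price terms) shifts: Qd = 528.5 − 2.5(P + 13.5).
Solving gives Q = 371 with buyers paying $63 and suppliers receiving $49.5 (the $13.5 wedge).
Quantity falls by |ΔQ| = |386 − 371| = 15.
DWL = ½ · t · |ΔQ| = ½ · 13.5 · 15 = $101.25.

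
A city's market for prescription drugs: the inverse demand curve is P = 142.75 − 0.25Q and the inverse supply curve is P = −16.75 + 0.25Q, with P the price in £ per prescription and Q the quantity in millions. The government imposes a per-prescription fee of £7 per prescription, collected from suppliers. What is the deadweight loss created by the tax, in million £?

Deadweight loss = £49 million.

Inverting to Q(P) form: Qd = 571 − 4P; Qs = 4P + 67.
Without the tax, 571 − 4P = 4P + 67 gives 8P = 504, so P* = £63 and Q* = 319.
With the tax collected from suppliers, supply shifts: Qs = 4(P − 7) + 67.
New equilibrium: consumers pay £66.5, suppliers receive £59.5, Q = 305. (Wedge: Pb − Ps = 7.)
Quantity falls by |ΔQ| = |319 − 305| = 14.
DWL = ½ · t · |ΔQ| = ½ · 7 · 14 = £49.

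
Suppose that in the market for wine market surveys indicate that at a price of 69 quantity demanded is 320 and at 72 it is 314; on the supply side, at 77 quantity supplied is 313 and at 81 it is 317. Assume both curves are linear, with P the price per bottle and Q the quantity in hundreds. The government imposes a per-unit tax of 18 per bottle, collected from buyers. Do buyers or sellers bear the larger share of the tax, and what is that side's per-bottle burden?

Sellers bear the larger share: 12 per bottle.

Demand slope: (314 − 320)/(72 − 69) = -2, so Qd = 458 − 2P.
Supply slope: (317 − 313)/(81 − 77) = 1, so Qs = P + 236.
Before the tax: set 458 − 2P = P + 236 → P* = 74, Q* = 310.
With the tax collected from buyers, demand (in seller-price terms) shifts: Qd = 458 − 2(P + 18).
Solving gives Q = 298 with buyers paying 80 and sellers receiving 62 (the 18 wedge).
Per-bottle burden: buyers 6, sellers 12.
Sellers take the larger share because supply is less price-elastic here (demand slope 2 vs supply slope 1).
The less price-elastic side of the market bears the larger share of a per-unit tax.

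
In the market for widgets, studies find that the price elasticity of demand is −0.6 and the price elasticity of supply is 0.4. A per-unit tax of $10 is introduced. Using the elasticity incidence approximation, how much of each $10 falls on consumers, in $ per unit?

Consumers bear ≈ $4 per unit.

Incidence ratio: consumers' share ≈ εs / (εs + |εd|) = 0.4 / (0.4 + 0.6) = 0.4.
So consumers bear ≈ 0.4 × $10 = $4; producers bear $6.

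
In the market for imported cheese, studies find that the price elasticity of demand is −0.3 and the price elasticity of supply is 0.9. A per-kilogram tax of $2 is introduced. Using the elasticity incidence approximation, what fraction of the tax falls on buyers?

Incidence ratio: buyers' share ≈ εs / (εs + |εd|) = 0.9 / (0.9 + 0.3) = 0.75.
Supply is the more elastic side, so buyers bear the larger share.

Buyers' share ≈ 0.75.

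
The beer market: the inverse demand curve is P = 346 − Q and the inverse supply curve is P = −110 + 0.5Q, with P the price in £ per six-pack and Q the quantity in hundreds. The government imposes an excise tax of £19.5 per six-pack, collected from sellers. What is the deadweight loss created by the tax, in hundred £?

Inverting to Q(P) form: Qd = 346 − P; Qs = 2P + 220.
Before the tax: set 346 − P = 2P + 220 → P* = £42, Q* = 304.
With the tax collected from sellers, supply shifts: Qs = 2(P − 19.5) + 220.
Solving gives Q = 291 with buyers paying £55 and sellers receiving £35.5 (the £19.5 wedge).
Quantity falls by |ΔQ| = |304 − 291| = 13.
DWL = ½ · t · |ΔQ| = ½ · 19.5 · 13 = £126.75.

Deadweight loss = £126.75 hundred.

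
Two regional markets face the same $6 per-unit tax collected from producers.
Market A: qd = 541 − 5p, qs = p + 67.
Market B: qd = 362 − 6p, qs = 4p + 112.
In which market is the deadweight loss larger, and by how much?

Market A: pre-tax p* = $79, q* = 146; post-tax q = 141; deadweight loss = $15.
Market B: pre-tax p* = $25, q* = 212; post-tax q = 197.6; deadweight loss = $43.2.
Difference: $15 vs $43.2 → market B is larger by $28.2.

Market B, by $28.2.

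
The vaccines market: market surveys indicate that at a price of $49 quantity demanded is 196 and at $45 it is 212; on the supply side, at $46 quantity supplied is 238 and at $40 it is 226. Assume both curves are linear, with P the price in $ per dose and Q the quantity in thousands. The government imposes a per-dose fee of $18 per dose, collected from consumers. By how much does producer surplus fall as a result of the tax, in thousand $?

Demand slope: (212 − 196)/(45 − 49) = -4, so Qd = 392 − 4P.
Supply slope: (226 − 238)/(40 − 46) = 2, so Qs = 2P + 146.
Before the tax: set 392 − 4P = 2P + 146 → P* = $41, Q* = 228.
With the tax collected from consumers, demand (in seller-price terms) shifts: Qd = 392 − 4(P + 18).
New equilibrium: consumers pay $47, sellers receive $29, Q = 204. (Wedge: Pb − Ps = 18.)
ΔPS is the trapezoid between Q = 204 and Q = 228 of height $12: ½ · (228 + 204) · 12 = $2592.

Producer surplus falls by $2592 thousand.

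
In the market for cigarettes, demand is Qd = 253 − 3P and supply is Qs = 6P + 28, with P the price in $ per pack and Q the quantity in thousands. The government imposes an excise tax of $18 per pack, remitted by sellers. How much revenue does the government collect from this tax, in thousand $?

Tax revenue = $2556 thousand.

Without the tax, 253 − 3P = 6P + 28 gives 9P = 225, so P* = $25 and Q* = 178.
With the tax collected from sellers, supply shifts: Qs = 6(P − 18) + 28.
Solving gives Q = 142 with buyers paying $37 and sellers receiving $19 (the $18 wedge).
Revenue = t · Q = 18 · 142 = $2556.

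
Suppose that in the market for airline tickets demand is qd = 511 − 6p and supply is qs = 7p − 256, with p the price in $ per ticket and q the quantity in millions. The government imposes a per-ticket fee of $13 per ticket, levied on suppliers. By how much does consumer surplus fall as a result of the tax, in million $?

Before the tax: set 511 − 6p = 7p − 256 → p* = $59, q* = 157.
With the tax collected from suppliers, supply shifts: qs = 7(p − 13) − 256.
New equilibrium: buyers pay $66, suppliers receive $53, q = 115. (Wedge: pb − ps = 13.)
ΔCS is the trapezoid between Q = 115 and Q = 157 of height $7: ½ · (157 + 115) · 7 = $952.

Consumer surplus falls by $952 million.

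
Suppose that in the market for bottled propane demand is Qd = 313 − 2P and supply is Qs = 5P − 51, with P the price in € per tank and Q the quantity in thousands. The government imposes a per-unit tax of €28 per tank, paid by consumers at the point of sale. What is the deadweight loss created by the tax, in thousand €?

Without the tax, 313 − 2P = 5P − 51 gives 7P = 364, so P* = €52 and Q* = 209.
With the tax collected from consumers, demand (in seller-price terms) shifts: Qd = 313 − 2(P + 28).
Solving gives Q = 169 with consumers paying €72 and producers receiving €44 (the €28 wedge).
Quantity falls by |ΔQ| = |209 − 169| = 40.
DWL = ½ · t · |ΔQ| = ½ · 28 · 40 = €560.

Deadweight loss = €560 thousand.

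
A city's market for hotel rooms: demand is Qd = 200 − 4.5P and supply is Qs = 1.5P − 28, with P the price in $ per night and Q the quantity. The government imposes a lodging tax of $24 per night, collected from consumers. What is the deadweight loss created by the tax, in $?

Before the tax: set 200 − 4.5P = 1.5P − 28 → P* = $38, Q* = 29.
With the tax collected from consumers, demand (in seller-price terms) shifts: Qd = 200 − 4.5(P + 24).
Solving gives Q = 2 with consumers paying $44 and sellers receiving $20 (the $24 wedge).
Quantity falls by |ΔQ| = |29 − 2| = 27.
DWL = ½ · t · |ΔQ| = ½ · 24 · 27 = $324.

Deadweight loss = $324.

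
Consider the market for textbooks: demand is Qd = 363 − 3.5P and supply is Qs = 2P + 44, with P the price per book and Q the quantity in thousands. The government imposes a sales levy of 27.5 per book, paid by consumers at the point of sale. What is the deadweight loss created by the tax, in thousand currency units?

Deadweight loss = 481.25 thousand.

Before the tax: set 363 − 3.5P = 2P + 44 → P* = 58, Q* = 160.
With the tax collected from consumers, demand (in seller-price terms) shifts: Qd = 363 − 3.5(P + 27.5).
New equilibrium: consumers pay 68, sellers receive 40.5, Q = 125. (Wedge: Pb − Ps = 27.5.)
Quantity falls by |ΔQ| = |160 − 125| = 35.
DWL = ½ · t · |ΔQ| = ½ · 27.5 · 35 = 481.25.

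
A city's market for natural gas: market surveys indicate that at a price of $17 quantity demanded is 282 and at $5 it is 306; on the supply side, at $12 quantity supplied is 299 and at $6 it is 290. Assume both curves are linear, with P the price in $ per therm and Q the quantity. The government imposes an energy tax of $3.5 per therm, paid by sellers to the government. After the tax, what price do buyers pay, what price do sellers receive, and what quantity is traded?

Buyers pay $11.5; sellers receive $8; quantity = 293.

Demand slope: (306 − 282)/(5 − 17) = -2, so Qd = 316 − 2P.
Supply slope: (290 − 299)/(6 − 12) = 1.5, so Qs = 1.5P + 281.
Without the tax, 316 − 2P = 1.5P + 281 gives 3.5P = 35, so P* = $10 and Q* = 296.
With the tax collected from sellers, supply shifts: Qs = 1.5(P − 3.5) + 281.
New equilibrium: buyers pay $11.5, sellers receive $8, Q = 293. (Wedge: Pb − Ps = 3.5.)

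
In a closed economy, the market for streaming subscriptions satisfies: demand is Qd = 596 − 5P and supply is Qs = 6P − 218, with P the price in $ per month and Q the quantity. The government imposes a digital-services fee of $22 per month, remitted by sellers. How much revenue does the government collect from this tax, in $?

Tax revenue = $3652.

Without the tax, 596 − 5P = 6P − 218 gives 11P = 814, so P* = $74 and Q* = 226.
With the tax collected from sellers, supply shifts: Qs = 6(P − 22) − 218.
Solving gives Q = 166 with consumers paying $86 and sellers receiving $64 (the $22 wedge).
Revenue = t · Q = 22 · 166 = $3652.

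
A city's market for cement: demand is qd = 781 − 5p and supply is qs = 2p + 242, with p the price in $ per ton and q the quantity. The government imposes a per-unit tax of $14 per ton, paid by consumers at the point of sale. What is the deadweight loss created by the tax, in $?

Deadweight loss = $140.

Before the tax: set 781 − 5p = 2p + 242 → p* = $77, q* = 396.
With the tax collected from consumers, demand (in seller-price terms) shifts: qd = 781 − 5(p + 14).
Solving gives q = 376 with consumers paying $81 and sellers receiving $67 (the $14 wedge).
Quantity falls by |ΔQ| = |396 − 376| = 20.
DWL = ½ · t · |ΔQ| = ½ · 14 · 20 = $140.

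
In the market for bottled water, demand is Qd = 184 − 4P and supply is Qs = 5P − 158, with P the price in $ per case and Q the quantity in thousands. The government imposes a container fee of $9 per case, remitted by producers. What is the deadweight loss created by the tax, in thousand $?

Deadweight loss = $90 thousand.

Before the tax: set 184 − 4P = 5P − 158 → P* = $38, Q* = 32.
With the tax collected from producers, supply shifts: Qs = 5(P − 9) − 158.
New equilibrium: buyers pay $43, producers receive $34, Q = 12. (Wedge: Pb − Ps = 9.)
Quantity falls by |ΔQ| = |32 − 12| = 20.
DWL = ½ · t · |ΔQ| = ½ · 9 · 20 = $90.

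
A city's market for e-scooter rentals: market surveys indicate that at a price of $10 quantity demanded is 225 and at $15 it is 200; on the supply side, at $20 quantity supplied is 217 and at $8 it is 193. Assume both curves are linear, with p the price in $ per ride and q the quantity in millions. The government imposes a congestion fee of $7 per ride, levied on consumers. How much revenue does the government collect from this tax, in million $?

Demand slope: (200 − 225)/(15 − 10) = -5, so qd = 275 − 5p.
Supply slope: (193 − 217)/(8 − 20) = 2, so qs = 2p + 177.
Before the tax: set 275 − 5p = 2p + 177 → p* = $14, q* = 205.
With the tax collected from consumers, demand (in seller-price terms) shifts: qd = 275 − 5(p + 7).
Solving gives q = 195 with consumers paying $16 and sellers receiving $9 (the $7 wedge).
Revenue = t · Q = 7 · 195 = $1365.

Tax revenue = $1365 million.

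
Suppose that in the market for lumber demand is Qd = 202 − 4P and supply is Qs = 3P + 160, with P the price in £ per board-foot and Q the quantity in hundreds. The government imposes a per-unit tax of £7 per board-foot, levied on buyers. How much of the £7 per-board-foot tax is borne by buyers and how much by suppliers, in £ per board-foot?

Without the tax, 202 − 4P = 3P + 160 gives 7P = 42, so P* = £6 and Q* = 178.
With the tax collected from buyers, demand (in seller-price terms) shifts: Qd = 202 − 4(P + 7).
Solving gives Q = 166 with buyers paying £9 and suppliers receiving £2 (the £7 wedge).
Burden on buyers: £3; on suppliers: £4. (They sum to £7.)
The less price-elastic side of the market bears the larger share of a per-unit tax.

Buyers bear £3 per board-foot; suppliers bear £4 per board-foot.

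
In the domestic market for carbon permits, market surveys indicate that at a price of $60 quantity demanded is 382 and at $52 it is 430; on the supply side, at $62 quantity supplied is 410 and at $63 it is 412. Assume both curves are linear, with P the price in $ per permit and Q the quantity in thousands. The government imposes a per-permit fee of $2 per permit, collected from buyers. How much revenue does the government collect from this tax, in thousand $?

Demand slope: (430 − 382)/(52 − 60) = -6, so Qd = 742 − 6P.
Supply slope: (412 − 410)/(63 − 62) = 2, so Qs = 2P + 286.
Before the tax: set 742 − 6P = 2P + 286 → P* = $57, Q* = 400.
With the tax collected from buyers, demand (in seller-price terms) shifts: Qd = 742 − 6(P + 2).
Solving gives Q = 397 with buyers paying $57.5 and producers receiving $55.5 (the $2 wedge).
Revenue = t · Q = 2 · 397 = $794.

Tax revenue = $794 thousand.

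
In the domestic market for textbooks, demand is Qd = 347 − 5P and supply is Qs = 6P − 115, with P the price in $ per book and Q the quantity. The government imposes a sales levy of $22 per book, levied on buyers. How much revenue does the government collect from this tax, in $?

Before the tax: set 347 − 5P = 6P − 115 → P* = $42, Q* = 137.
With the tax collected from buyers, demand (in seller-price terms) shifts: Qd = 347 − 5(P + 22).
New equilibrium: buyers pay $54, sellers receive $32, Q = 77. (Wedge: Pb − Ps = 22.)
Revenue = t · Q = 22 · 77 = $1694.

Tax revenue = $1694.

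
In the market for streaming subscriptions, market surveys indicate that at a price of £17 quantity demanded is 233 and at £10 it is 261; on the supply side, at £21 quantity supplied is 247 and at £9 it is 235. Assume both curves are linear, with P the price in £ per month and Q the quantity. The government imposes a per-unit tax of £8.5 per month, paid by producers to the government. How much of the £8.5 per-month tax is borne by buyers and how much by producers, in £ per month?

Buyers bear £1.7 per month; producers bear £6.8 per month.

Demand slope: (261 − 233)/(10 − 17) = -4, so Qd = 301 − 4P.
Supply slope: (235 − 247)/(9 − 21) = 1, so Qs = P + 226.
Before the tax: set 301 − 4P = P + 226 → P* = £15, Q* = 241.
With the tax collected from producers, supply shifts: Qs = (P − 8.5) + 226.
New equilibrium: buyers pay £16.7, producers receive £8.2, Q = 234.2. (Wedge: Pb − Ps = 8.5.)
Burden on buyers: £1.7; on producers: £6.8. (They sum to £8.5.)
The less price-elastic side of the market bears the larger share of a per-unit tax.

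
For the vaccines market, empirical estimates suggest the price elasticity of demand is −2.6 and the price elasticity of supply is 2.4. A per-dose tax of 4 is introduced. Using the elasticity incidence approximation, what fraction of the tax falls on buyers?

Buyers' share ≈ 0.48.

Incidence ratio: buyers' share ≈ εs / (εs + |εd|) = 2.4 / (2.4 + 2.6) = 0.48.
Supply is the less elastic side, so buyers bear the smaller share.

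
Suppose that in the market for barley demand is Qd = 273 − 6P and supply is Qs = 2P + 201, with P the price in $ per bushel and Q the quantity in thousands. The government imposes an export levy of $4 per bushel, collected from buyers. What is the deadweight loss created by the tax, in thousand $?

Before the tax: set 273 − 6P = 2P + 201 → P* = $9, Q* = 219.
With the tax collected from buyers, demand (in seller-price terms) shifts: Qd = 273 − 6(P + 4).
New equilibrium: buyers pay $10, sellers receive $6, Q = 213. (Wedge: Pb − Ps = 4.)
Quantity falls by |ΔQ| = |219 − 213| = 6.
DWL = ½ · t · |ΔQ| = ½ · 4 · 6 = $12.

Deadweight loss = $12 thousand.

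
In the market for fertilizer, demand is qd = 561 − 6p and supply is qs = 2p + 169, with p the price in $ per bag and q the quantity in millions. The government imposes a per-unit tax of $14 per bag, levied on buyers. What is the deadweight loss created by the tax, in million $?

Without the tax, 561 − 6p = 2p + 169 gives 8p = 392, so p* = $49 and q* = 267.
With the tax collected from buyers, demand (in seller-price terms) shifts: qd = 561 − 6(p + 14).
New equilibrium: buyers pay $52.5, suppliers receive $38.5, q = 246. (Wedge: pb − ps = 14.)
Quantity falls by |ΔQ| = |267 − 246| = 21.
DWL = ½ · t · |ΔQ| = ½ · 14 · 21 = $147.

Deadweight loss = $147 million.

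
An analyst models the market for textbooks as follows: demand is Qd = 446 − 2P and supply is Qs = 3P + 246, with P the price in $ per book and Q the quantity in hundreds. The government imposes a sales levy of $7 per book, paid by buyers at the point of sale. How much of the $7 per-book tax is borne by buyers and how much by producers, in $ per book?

Without the tax, 446 − 2P = 3P + 246 gives 5P = 200, so P* = $40 and Q* = 366.
With the tax collected from buyers, demand (in seller-price terms) shifts: Qd = 446 − 2(P + 7).
Solving gives Q = 357.6 with buyers paying $44.2 and producers receiving $37.2 (the $7 wedge).
Burden on buyers: $4.2; on producers: $2.8. (They sum to $7.)

Buyers bear $4.2 per book; producers bear $2.8 per book.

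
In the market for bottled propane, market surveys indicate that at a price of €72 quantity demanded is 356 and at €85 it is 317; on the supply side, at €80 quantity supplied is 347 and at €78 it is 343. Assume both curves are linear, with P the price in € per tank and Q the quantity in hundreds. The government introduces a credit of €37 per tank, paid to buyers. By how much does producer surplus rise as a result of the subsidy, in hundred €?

Producer surplus rises by €8063.04 hundred.

Demand slope: (317 − 356)/(85 − 72) = -3, so Qd = 572 − 3P.
Supply slope: (343 − 347)/(78 − 80) = 2, so Qs = 2P + 187.
Without the subsidy, 572 − 3P = 2P + 187 gives 5P = 385, so P* = €77 and Q* = 341.
With a per-unit subsidy paid to buyers, each effectively pays P − 37, so demand becomes Qd = 572 − 3(P − 37).
Solving gives Q = 385.4 with buyers paying €62.2 and sellers receiving €99.2 (the €37 wedge).
ΔPS is the trapezoid between Q = 385.4 and Q = 341 of height €22.2: ½ · (341 + 385.4) · 22.2 = €8063.04.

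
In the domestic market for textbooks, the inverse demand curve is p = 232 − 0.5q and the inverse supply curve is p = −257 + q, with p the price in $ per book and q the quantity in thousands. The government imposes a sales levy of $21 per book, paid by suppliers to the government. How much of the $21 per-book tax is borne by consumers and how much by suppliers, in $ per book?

Inverting to q(p) form: qd = 464 − 2p; qs = p + 257.
Before the tax: set 464 − 2p = p + 257 → p* = $69, q* = 326.
With the tax collected from suppliers, supply shifts: qs = (p − 21) + 257.
Solving gives q = 312 with consumers paying $76 and suppliers receiving $55 (the $21 wedge).
Burden on consumers: $7; on suppliers: $14. (They sum to $21.)

Consumers bear $7 per book; suppliers bear $14 per book.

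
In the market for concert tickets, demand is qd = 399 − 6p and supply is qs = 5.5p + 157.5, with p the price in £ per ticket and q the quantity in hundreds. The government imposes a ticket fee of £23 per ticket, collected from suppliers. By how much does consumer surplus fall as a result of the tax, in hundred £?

Consumer surplus falls by £2640 hundred.

Without the tax, 399 − 6p = 5.5p + 157.5 gives 11.5p = 241.5, so p* = £21 and q* = 273.
With the tax collected from suppliers, supply shifts: qs = 5.5(p − 23) + 157.5.
New equilibrium: buyers pay £32, suppliers receive £9, q = 207. (Wedge: pb − ps = 23.)
ΔCS is the trapezoid between Q = 207 and Q = 273 of height £11: ½ · (273 + 207) · 11 = £2640.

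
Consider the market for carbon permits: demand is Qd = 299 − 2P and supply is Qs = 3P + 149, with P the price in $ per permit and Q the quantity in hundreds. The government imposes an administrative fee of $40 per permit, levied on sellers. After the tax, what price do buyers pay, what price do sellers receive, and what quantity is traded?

Before the tax: set 299 − 2P = 3P + 149 → P* = $30, Q* = 239.
With the tax collected from sellers, supply shifts: Qs = 3(P − 40) + 149.
New equilibrium: buyers pay $54, sellers receive $14, Q = 191. (Wedge: Pb − Ps = 40.)

Buyers pay $54; sellers receive $14; quantity = 191.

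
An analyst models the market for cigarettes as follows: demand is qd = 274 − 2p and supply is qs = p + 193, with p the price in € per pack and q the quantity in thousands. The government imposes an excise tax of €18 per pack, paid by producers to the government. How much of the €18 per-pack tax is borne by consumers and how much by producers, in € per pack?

Consumers bear €6 per pack; producers bear €12 per pack.

Before the tax: set 274 − 2p = p + 193 → p* = €27, q* = 220.
With the tax collected from producers, supply shifts: qs = (p − 18) + 193.
New equilibrium: consumers pay €33, producers receive €15, q = 208. (Wedge: pb − ps = 18.)
Burden on consumers: €6; on producers: €12. (They sum to €18.)
The less price-elastic side of the market bears the larger share of a per-unit tax.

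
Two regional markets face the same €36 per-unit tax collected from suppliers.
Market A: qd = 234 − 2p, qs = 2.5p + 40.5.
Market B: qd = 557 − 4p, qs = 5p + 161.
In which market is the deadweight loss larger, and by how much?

Market A: pre-tax p* = €43, q* = 148; post-tax q = 108; deadweight loss = €720.
Market B: pre-tax p* = €44, q* = 381; post-tax q = 301; deadweight loss = €1440.
Difference: €720 vs €1440 → market B is larger by €720.

Market B, by €720.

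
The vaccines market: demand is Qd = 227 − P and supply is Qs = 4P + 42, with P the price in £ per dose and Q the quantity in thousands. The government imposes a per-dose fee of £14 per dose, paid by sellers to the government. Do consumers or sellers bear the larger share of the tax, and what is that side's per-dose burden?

Consumers bear the larger share: £11.2 per dose.

Before the tax: set 227 − P = 4P + 42 → P* = £37, Q* = 190.
With the tax collected from sellers, supply shifts: Qs = 4(P − 14) + 42.
Solving gives Q = 178.8 with consumers paying £48.2 and sellers receiving £34.2 (the £14 wedge).
Per-dose burden: consumers £11.2, sellers £2.8.
Consumers take the larger share because demand is less price-elastic here (demand slope 1 vs supply slope 4).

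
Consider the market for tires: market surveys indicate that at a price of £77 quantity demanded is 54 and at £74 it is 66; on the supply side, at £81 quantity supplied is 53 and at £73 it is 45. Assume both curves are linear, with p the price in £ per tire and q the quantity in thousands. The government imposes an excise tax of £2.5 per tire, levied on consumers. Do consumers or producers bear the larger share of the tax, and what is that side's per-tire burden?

Producers bear the larger share: £2 per tire.

Demand slope: (66 − 54)/(74 − 77) = -4, so qd = 362 − 4p.
Supply slope: (45 − 53)/(73 − 81) = 1, so qs = p − 28.
Without the tax, 362 − 4p = p − 28 gives 5p = 390, so p* = £78 and q* = 50.
With the tax collected from consumers, demand (in seller-price terms) shifts: qd = 362 − 4(p + 2.5).
Solving gives q = 48 with consumers paying £78.5 and producers receiving £76 (the £2.5 wedge).
Per-tire burden: consumers £0.5, producers £2.
Producers take the larger share because supply is less price-elastic here (demand slope 4 vs supply slope 1).
The less price-elastic side of the market bears the larger share of a per-unit tax.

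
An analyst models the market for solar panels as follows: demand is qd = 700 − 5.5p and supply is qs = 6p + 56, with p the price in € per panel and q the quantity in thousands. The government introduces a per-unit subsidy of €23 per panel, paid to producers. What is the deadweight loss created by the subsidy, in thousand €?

Deadweight loss = €759 thousand.

Without the subsidy, 700 − 5.5p = 6p + 56 gives 11.5p = 644, so p* = €56 and q* = 392.
With a per-unit subsidy paid to producers, each receives p + 23 per unit sold, so supply becomes qs = 6(p + 23) + 56.
New equilibrium: buyers pay €44, producers receive €67, q = 458. (Wedge: pb − ps = −23.)
Quantity rises by |ΔQ| = |392 − 458| = 66.
DWL = ½ · t · |ΔQ| = ½ · 23 · 66 = €759.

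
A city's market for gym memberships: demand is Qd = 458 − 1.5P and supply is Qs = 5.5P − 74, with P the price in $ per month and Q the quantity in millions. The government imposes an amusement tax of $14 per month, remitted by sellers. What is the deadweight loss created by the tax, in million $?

Before the tax: set 458 − 1.5P = 5.5P − 74 → P* = $76, Q* = 344.
With the tax collected from sellers, supply shifts: Qs = 5.5(P − 14) − 74.
New equilibrium: buyers pay $87, sellers receive $73, Q = 327.5. (Wedge: Pb − Ps = 14.)
Quantity falls by |ΔQ| = |344 − 327.5| = 16.5.
DWL = ½ · t · |ΔQ| = ½ · 14 · 16.5 = $115.5.

Deadweight loss = $115.5 million.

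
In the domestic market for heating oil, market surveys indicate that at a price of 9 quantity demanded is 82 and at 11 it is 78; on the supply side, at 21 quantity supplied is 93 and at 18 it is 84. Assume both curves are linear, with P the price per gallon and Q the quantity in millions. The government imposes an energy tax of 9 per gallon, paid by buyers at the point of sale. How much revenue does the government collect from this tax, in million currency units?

Tax revenue = 550.8 million.

Demand slope: (78 − 82)/(11 − 9) = -2, so Qd = 100 − 2P.
Supply slope: (84 − 93)/(18 − 21) = 3, so Qs = 3P + 30.
Without the tax, 100 − 2P = 3P + 30 gives 5P = 70, so P* = 14 and Q* = 72.
With the tax collected from buyers, demand (in seller-price terms) shifts: Qd = 100 − 2(P + 9).
Solving gives Q = 61.2 with buyers paying 19.4 and sellers receiving 10.4 (the 9 wedge).
Revenue = t · Q = 9 · 61.2 = 550.8.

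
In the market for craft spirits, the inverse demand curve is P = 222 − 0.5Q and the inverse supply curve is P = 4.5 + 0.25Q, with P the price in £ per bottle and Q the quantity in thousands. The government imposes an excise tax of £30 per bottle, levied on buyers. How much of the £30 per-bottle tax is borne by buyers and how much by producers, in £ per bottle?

Inverting to Q(P) form: Qd = 444 − 2P; Qs = 4P − 18.
Before the tax: set 444 − 2P = 4P − 18 → P* = £77, Q* = 290.
With the tax collected from buyers, demand (in seller-price terms) shifts: Qd = 444 − 2(P + 30).
Solving gives Q = 250 with buyers paying £97 and producers receiving £67 (the £30 wedge).
Burden on buyers: £20; on producers: £10. (They sum to £30.)

Buyers bear £20 per bottle; producers bear £10 per bottle.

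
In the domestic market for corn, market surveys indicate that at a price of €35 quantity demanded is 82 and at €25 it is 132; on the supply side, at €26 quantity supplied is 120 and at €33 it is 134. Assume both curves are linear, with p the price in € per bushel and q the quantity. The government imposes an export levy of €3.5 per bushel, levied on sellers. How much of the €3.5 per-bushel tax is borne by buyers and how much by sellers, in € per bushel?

Demand slope: (132 − 82)/(25 − 35) = -5, so qd = 257 − 5p.
Supply slope: (134 − 120)/(33 − 26) = 2, so qs = 2p + 68.
Without the tax, 257 − 5p = 2p + 68 gives 7p = 189, so p* = €27 and q* = 122.
With the tax collected from sellers, supply shifts: qs = 2(p − 3.5) + 68.
Solving gives q = 117 with buyers paying €28 and sellers receiving €24.5 (the €3.5 wedge).
Burden on buyers: €1; on sellers: €2.5. (They sum to €3.5.)
The less price-elastic side of the market bears the larger share of a per-unit tax.

Buyers bear €1 per bushel; sellers bear €2.5 per bushel.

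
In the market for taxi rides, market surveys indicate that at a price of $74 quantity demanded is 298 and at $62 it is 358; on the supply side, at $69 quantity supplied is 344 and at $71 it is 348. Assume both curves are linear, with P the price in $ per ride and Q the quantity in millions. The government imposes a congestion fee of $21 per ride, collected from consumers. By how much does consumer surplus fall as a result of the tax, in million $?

Demand slope: (358 − 298)/(62 − 74) = -5, so Qd = 668 − 5P.
Supply slope: (348 − 344)/(71 − 69) = 2, so Qs = 2P + 206.
Without the tax, 668 − 5P = 2P + 206 gives 7P = 462, so P* = $66 and Q* = 338.
With the tax collected from consumers, demand (in seller-price terms) shifts: Qd = 668 − 5(P + 21).
Solving gives Q = 308 with consumers paying $72 and producers receiving $51 (the $21 wedge).
ΔCS is the trapezoid between Q = 308 and Q = 338 of height $6: ½ · (338 + 308) · 6 = $1938.

Consumer surplus falls by $1938 million.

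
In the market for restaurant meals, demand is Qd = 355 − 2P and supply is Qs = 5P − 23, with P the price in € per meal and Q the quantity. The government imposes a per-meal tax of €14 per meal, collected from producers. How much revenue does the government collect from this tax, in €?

Tax revenue = €3178.

Before the tax: set 355 − 2P = 5P − 23 → P* = €54, Q* = 247.
With the tax collected from producers, supply shifts: Qs = 5(P − 14) − 23.
New equilibrium: buyers pay €64, producers receive €50, Q = 227. (Wedge: Pb − Ps = 14.)
Revenue = t · Q = 14 · 227 = €3178.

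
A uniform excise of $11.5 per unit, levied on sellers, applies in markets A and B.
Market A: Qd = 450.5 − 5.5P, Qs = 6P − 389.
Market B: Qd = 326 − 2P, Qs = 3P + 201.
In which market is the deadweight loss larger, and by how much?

Market A: pre-tax P* = $73, Q* = 49; post-tax Q = 16; deadweight loss = $189.75.
Market B: pre-tax P* = $25, Q* = 276; post-tax Q = 262.2; deadweight loss = $79.35.
Difference: $189.75 vs $79.35 → market A is larger by $110.4.

Market A, by $110.4.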